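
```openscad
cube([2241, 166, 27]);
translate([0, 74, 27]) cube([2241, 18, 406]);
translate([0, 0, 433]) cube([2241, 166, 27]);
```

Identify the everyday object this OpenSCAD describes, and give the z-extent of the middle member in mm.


An I-beam. The web height is 406 mm.

Two wide flanges with a thin centred web — an I-beam. Overall 460 mm minus two 27 mm flanges gives a web of 460 − 2·27 = 406 mm.


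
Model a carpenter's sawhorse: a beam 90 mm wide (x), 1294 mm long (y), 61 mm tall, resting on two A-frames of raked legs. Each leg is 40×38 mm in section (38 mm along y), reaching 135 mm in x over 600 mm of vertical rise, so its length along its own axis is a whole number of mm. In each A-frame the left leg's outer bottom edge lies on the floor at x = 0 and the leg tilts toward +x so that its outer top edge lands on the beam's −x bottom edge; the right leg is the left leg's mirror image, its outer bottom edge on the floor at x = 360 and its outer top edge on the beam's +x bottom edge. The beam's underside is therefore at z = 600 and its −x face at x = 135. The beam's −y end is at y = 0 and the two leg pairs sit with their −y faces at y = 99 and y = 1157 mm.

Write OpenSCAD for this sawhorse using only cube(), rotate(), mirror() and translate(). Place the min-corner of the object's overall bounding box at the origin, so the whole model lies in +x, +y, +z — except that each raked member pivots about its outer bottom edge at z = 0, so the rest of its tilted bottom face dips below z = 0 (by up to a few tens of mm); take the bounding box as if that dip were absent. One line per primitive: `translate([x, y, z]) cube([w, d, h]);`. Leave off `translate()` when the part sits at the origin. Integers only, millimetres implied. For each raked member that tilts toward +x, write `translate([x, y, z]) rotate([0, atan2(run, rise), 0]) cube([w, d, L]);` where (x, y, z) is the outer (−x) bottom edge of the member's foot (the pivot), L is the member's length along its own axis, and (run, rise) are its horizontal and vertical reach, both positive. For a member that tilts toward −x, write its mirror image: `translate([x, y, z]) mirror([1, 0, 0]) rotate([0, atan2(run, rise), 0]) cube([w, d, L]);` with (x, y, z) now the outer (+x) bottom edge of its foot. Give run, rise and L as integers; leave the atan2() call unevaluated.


translate([135, 0, 600]) cube([90, 1294, 61]);
translate([0, 99, 0]) rotate([0, atan2(135, 600), 0]) cube([40, 38, 615]);
translate([360, 99, 0]) mirror([1, 0, 0]) rotate([0, atan2(135, 600), 0]) cube([40, 38, 615]);
translate([0, 1157, 0]) rotate([0, atan2(135, 600), 0]) cube([40, 38, 615]);
translate([360, 1157, 0]) mirror([1, 0, 0]) rotate([0, atan2(135, 600), 0]) cube([40, 38, 615]);


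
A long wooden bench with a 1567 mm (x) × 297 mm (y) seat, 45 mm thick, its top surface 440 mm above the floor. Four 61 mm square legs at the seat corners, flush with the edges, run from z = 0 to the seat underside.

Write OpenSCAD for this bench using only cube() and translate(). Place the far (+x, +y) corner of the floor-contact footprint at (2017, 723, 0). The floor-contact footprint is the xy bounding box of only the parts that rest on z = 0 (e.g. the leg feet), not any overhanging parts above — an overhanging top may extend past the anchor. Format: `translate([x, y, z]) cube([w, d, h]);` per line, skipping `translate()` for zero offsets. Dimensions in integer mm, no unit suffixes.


translate([450, 426, 395]) cube([1567, 297, 45]);
translate([450, 426, 0]) cube([61, 61, 395]);
translate([450, 662, 0]) cube([61, 61, 395]);
translate([1956, 426, 0]) cube([61, 61, 395]);
translate([1956, 662, 0]) cube([61, 61, 395]);


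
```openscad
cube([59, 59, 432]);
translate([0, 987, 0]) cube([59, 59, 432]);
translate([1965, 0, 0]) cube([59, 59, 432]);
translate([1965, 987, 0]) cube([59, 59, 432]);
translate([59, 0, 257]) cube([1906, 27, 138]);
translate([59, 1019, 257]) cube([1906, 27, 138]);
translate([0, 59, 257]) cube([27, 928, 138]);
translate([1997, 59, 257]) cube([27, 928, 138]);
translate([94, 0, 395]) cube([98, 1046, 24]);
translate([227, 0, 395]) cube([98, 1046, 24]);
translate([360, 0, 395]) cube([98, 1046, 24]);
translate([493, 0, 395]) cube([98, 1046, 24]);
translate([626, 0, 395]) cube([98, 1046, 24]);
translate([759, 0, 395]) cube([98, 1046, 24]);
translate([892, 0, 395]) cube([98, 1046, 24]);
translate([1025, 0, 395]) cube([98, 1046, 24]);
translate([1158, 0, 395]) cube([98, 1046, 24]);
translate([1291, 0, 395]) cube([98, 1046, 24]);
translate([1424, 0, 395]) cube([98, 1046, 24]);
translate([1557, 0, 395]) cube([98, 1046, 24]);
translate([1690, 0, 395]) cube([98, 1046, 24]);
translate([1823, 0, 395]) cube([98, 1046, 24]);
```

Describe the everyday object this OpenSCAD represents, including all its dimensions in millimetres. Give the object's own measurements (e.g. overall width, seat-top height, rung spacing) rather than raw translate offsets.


A bed frame 2024 mm long (x) by 1046 mm wide (y). Four 59×59 mm corner posts, 432 mm tall, at the corners of the footprint. Four rails of 27 mm thickness and 138 mm height run between adjacent posts with their undersides at z = 257 mm, their outer faces flush with the outside of the frame (the two x-running rails run between the posts' inner faces; the two y-running rails run between the posts' inner faces). 14 slats, each 98 mm wide (x) and 24 mm thick, lie across the top of the two x-running rails, running the full 1046 mm width of the frame in y; along x they sit between the end posts with a 35 mm gap after the −x posts and between neighbouring slats, leaving 44 mm before the +x posts.


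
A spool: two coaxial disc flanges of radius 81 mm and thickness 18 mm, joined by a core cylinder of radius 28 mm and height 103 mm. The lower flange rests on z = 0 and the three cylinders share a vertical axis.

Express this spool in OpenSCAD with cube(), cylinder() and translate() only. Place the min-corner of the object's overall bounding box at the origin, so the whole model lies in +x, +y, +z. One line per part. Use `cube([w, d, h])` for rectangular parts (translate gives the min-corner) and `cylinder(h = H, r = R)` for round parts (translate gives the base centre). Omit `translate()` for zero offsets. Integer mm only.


translate([81, 81, 0]) cylinder(h = 18, r = 81);
translate([81, 81, 18]) cylinder(h = 103, r = 28);
translate([81, 81, 121]) cylinder(h = 18, r = 81);


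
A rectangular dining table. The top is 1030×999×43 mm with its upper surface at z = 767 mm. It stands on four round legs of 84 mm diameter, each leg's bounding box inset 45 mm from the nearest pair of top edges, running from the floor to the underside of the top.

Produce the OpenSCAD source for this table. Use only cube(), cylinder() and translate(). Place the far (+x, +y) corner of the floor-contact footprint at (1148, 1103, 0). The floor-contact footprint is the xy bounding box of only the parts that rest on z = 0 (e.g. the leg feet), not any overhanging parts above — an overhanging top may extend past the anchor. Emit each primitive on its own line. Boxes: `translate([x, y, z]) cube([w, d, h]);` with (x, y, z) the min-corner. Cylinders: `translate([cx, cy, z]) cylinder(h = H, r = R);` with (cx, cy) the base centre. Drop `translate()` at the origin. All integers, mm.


// leg_h = 767 - 43 = 724
translate([163, 149, 724]) cube([1030, 999, 43]);
translate([250, 236, 0]) cylinder(h = 724, r = 42);
translate([1106, 236, 0]) cylinder(h = 724, r = 42);
translate([250, 1061, 0]) cylinder(h = 724, r = 42);
translate([1106, 1061, 0]) cylinder(h = 724, r = 42);


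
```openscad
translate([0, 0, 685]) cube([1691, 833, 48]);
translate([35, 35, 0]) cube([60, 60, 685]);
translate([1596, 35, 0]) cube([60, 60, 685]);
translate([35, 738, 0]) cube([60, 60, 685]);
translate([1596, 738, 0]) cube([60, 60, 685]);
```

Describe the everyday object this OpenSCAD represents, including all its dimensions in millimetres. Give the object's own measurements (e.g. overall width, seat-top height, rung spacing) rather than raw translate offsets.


A table: top 1691 mm (x) × 833 mm (y), 48 mm thick, upper face at z = 733 mm, on four 60×60 mm square legs, each inset 35 mm from the nearest pair of top edges from z = 0 to the bottom of the top.


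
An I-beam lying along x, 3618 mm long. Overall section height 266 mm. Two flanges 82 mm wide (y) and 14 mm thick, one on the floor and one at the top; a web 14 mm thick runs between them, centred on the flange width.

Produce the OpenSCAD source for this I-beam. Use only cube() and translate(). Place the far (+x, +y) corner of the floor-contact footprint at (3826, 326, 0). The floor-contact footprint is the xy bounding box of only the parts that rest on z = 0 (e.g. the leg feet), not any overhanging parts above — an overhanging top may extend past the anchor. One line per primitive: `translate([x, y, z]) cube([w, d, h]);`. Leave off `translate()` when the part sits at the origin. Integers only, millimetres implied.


translate([208, 244, 0]) cube([3618, 82, 14]);
translate([208, 278, 14]) cube([3618, 14, 238]);
translate([208, 244, 252]) cube([3618, 82, 14]);


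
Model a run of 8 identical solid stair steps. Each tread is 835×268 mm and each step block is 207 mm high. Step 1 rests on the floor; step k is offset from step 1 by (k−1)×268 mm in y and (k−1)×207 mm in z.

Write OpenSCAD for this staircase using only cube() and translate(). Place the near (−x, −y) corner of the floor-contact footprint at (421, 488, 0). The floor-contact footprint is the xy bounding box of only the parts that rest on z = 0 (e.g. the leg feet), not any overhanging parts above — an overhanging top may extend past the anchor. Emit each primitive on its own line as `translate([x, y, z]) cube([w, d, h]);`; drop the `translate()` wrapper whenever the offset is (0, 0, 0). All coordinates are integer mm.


translate([421, 488, 0]) cube([835, 268, 207]);
translate([421, 756, 207]) cube([835, 268, 207]);
translate([421, 1024, 414]) cube([835, 268, 207]);
translate([421, 1292, 621]) cube([835, 268, 207]);
translate([421, 1560, 828]) cube([835, 268, 207]);
translate([421, 1828, 1035]) cube([835, 268, 207]);
translate([421, 2096, 1242]) cube([835, 268, 207]);
translate([421, 2364, 1449]) cube([835, 268, 207]);


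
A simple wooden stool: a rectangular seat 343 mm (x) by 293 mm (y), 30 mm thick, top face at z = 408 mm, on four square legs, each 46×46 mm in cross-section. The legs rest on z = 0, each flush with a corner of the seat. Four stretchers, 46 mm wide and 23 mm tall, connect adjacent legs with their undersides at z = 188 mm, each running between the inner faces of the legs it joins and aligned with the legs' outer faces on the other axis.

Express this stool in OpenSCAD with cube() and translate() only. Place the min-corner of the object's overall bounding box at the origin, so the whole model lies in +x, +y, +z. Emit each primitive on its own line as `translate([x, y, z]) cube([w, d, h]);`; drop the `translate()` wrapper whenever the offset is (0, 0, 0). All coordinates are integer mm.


translate([0, 0, 378]) cube([343, 293, 30]);
cube([46, 46, 378]);
translate([297, 0, 0]) cube([46, 46, 378]);
translate([0, 247, 0]) cube([46, 46, 378]);
translate([297, 247, 0]) cube([46, 46, 378]);
translate([46, 0, 188]) cube([251, 46, 23]);
translate([46, 247, 188]) cube([251, 46, 23]);
translate([0, 46, 188]) cube([46, 201, 23]);
translate([297, 46, 188]) cube([46, 201, 23]);


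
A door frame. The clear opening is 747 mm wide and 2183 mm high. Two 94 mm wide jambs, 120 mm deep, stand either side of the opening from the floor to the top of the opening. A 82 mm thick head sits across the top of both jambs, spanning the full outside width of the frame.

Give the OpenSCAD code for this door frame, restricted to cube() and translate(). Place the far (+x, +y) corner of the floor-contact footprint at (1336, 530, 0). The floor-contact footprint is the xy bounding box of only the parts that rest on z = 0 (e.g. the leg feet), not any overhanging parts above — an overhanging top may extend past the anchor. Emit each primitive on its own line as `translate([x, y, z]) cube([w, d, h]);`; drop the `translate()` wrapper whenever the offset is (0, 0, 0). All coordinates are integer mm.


translate([401, 410, 0]) cube([94, 120, 2183]);
translate([1242, 410, 0]) cube([94, 120, 2183]);
translate([401, 410, 2183]) cube([935, 120, 82]);


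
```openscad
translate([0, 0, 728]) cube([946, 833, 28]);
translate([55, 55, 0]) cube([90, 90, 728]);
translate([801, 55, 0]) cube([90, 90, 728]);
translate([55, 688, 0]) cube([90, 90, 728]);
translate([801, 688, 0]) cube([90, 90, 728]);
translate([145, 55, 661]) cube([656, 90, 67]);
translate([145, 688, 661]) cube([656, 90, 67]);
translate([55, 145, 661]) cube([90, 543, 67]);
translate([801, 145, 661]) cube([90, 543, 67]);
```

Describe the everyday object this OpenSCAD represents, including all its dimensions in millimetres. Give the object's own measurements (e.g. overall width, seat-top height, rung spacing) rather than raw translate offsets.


A rectangular dining table. The top is 946×833×28 mm with its upper surface at z = 756 mm. It stands on four 90×90 mm square legs, each inset 55 mm from the nearest pair of top edges, running from the floor to the underside of the top. Four apron rails, 90 mm thick and 67 mm tall, run between adjacent legs with their top edges flush with the underside of the top and their outer faces flush with the legs' outer faces.


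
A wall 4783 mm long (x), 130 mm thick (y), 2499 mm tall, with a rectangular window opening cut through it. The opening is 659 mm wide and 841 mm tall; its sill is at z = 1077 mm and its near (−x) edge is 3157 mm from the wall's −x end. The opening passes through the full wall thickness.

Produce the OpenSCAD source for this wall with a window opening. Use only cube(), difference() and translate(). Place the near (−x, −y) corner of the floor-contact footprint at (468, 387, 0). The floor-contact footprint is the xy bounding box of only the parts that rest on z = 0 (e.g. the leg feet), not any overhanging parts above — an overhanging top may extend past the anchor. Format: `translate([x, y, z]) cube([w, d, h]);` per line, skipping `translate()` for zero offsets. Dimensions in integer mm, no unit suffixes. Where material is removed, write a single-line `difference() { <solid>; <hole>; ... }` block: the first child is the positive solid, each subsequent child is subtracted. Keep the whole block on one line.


difference() { translate([468, 387, 0]) cube([4783, 130, 2499]); translate([3625, 387, 1077]) cube([659, 130, 841]); }


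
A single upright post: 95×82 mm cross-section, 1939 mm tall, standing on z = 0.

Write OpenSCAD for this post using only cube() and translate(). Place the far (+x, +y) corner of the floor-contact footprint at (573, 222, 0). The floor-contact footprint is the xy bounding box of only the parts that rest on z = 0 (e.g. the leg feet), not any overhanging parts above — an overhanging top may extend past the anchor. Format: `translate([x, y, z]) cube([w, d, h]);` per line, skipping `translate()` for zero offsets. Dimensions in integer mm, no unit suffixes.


translate([478, 140, 0]) cube([95, 82, 1939]);


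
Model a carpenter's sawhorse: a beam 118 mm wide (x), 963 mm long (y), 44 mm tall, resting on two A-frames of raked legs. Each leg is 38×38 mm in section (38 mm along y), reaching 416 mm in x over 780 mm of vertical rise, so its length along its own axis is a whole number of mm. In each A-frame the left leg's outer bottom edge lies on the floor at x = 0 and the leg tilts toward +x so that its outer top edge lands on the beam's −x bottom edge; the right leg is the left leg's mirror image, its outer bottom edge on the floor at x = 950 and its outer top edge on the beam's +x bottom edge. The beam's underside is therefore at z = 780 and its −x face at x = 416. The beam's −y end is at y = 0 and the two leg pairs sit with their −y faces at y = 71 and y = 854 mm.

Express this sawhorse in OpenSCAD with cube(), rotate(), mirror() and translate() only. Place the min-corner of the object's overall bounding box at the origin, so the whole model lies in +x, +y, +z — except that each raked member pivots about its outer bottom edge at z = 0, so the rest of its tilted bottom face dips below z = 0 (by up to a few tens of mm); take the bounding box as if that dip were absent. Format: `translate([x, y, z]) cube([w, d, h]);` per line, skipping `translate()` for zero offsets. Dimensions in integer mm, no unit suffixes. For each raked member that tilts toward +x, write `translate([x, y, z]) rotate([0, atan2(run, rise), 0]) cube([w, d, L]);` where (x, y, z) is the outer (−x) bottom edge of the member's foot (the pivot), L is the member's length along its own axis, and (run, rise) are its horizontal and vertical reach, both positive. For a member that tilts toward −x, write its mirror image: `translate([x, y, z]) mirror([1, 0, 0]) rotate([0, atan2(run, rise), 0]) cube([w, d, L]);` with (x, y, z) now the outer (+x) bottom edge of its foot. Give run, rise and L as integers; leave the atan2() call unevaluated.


// leg length = √(416² + 780²) = 884
// right-leg outer foot x = 2·416 + 118 = 950
// beam min-corner = (416, 0, 780)
translate([416, 0, 780]) cube([118, 963, 44]);
translate([0, 71, 0]) rotate([0, atan2(416, 780), 0]) cube([38, 38, 884]);
translate([950, 71, 0]) mirror([1, 0, 0]) rotate([0, atan2(416, 780), 0]) cube([38, 38, 884]);
translate([0, 854, 0]) rotate([0, atan2(416, 780), 0]) cube([38, 38, 884]);
translate([950, 854, 0]) mirror([1, 0, 0]) rotate([0, atan2(416, 780), 0]) cube([38, 38, 884]);


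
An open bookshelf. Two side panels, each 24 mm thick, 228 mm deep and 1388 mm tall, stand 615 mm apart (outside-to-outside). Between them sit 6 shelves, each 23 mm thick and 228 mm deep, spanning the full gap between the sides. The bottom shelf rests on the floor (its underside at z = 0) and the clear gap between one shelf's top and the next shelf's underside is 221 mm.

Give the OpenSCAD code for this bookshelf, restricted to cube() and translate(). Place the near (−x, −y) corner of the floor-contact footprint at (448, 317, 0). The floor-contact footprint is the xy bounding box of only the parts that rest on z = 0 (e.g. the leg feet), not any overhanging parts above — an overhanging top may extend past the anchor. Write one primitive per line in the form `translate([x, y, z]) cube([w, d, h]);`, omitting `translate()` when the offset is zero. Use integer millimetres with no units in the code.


translate([448, 317, 0]) cube([24, 228, 1388]);
translate([1039, 317, 0]) cube([24, 228, 1388]);
translate([472, 317, 0]) cube([567, 228, 23]);
translate([472, 317, 244]) cube([567, 228, 23]);
translate([472, 317, 488]) cube([567, 228, 23]);
translate([472, 317, 732]) cube([567, 228, 23]);
translate([472, 317, 976]) cube([567, 228, 23]);
translate([472, 317, 1220]) cube([567, 228, 23]);


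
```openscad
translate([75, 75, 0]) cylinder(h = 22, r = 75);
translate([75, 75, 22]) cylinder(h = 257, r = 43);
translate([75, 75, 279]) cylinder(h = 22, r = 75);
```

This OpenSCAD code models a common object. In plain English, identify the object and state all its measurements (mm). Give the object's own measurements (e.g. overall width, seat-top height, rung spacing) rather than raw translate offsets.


A spool: two coaxial disc flanges of radius 75 mm and thickness 22 mm, joined by a core cylinder of radius 43 mm and height 257 mm. The lower flange rests on z = 0 and the three cylinders share a vertical axis.


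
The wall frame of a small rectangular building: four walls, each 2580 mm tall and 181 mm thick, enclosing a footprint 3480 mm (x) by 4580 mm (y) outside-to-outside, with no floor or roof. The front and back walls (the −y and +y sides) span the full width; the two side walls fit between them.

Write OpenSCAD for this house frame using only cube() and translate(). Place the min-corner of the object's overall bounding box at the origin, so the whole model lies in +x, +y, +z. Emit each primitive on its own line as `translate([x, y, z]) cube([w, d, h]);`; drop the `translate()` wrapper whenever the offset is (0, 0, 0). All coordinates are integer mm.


cube([3480, 181, 2580]);
translate([0, 4399, 0]) cube([3480, 181, 2580]);
translate([0, 181, 0]) cube([181, 4218, 2580]);
translate([3299, 181, 0]) cube([181, 4218, 2580]);


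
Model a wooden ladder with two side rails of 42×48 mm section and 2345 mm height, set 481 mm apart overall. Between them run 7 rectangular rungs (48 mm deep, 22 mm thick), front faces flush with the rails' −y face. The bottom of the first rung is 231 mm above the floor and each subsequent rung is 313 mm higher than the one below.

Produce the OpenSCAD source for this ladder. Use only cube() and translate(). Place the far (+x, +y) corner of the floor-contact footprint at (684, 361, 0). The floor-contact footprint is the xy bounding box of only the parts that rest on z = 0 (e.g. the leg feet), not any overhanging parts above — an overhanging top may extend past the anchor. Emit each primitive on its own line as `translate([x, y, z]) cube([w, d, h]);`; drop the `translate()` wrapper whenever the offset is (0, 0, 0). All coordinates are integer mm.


// rung span = 481 - 2*42 = 397
// rung[k] z = 231 + k*313
translate([203, 313, 0]) cube([42, 48, 2345]);
translate([642, 313, 0]) cube([42, 48, 2345]);
translate([245, 313, 231]) cube([397, 48, 22]);
translate([245, 313, 544]) cube([397, 48, 22]);
translate([245, 313, 857]) cube([397, 48, 22]);
translate([245, 313, 1170]) cube([397, 48, 22]);
translate([245, 313, 1483]) cube([397, 48, 22]);
translate([245, 313, 1796]) cube([397, 48, 22]);
translate([245, 313, 2109]) cube([397, 48, 22]);


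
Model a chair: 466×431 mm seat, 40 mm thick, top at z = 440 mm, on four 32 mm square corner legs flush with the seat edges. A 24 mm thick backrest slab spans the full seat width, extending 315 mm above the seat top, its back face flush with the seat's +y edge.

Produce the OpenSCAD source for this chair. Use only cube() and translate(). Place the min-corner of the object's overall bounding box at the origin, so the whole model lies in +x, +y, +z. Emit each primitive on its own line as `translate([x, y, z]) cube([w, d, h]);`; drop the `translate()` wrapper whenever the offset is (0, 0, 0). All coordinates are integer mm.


translate([0, 0, 400]) cube([466, 431, 40]);
cube([32, 32, 400]);
translate([434, 0, 0]) cube([32, 32, 400]);
translate([0, 399, 0]) cube([32, 32, 400]);
translate([434, 399, 0]) cube([32, 32, 400]);
translate([0, 407, 440]) cube([466, 24, 315]);


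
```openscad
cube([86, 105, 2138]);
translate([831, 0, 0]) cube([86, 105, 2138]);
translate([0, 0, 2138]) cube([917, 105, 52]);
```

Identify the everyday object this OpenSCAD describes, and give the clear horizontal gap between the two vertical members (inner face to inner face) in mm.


A door frame. The clear opening width is 745 mm.

Two 2138 mm tall posts with a header on top — a door frame. The left jamb is 86 mm wide at x = 0; the right jamb starts at x = 831. The clear opening is 831 − 86 = 745 mm.


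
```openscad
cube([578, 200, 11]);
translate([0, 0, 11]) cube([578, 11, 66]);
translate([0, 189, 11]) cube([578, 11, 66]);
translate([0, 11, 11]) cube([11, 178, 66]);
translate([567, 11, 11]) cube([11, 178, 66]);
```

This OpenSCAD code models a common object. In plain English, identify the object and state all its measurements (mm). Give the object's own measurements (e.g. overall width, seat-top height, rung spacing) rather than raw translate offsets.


An open-topped rectangular box: outside dimensions 578×200×77 mm, with a uniform wall and base thickness of 11 mm. The base is a full 578×200 slab on the floor; four walls sit on top of the base. The front and back walls (the −y and +y sides) span the full width; the two side walls fit between them.


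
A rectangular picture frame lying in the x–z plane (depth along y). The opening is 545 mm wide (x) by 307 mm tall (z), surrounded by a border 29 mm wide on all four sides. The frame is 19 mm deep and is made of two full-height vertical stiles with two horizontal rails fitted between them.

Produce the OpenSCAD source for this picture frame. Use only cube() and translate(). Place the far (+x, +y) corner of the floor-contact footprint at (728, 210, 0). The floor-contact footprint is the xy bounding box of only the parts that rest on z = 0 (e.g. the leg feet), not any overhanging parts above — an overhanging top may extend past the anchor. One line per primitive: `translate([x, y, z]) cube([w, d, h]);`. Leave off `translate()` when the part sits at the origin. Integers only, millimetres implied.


translate([125, 191, 0]) cube([29, 19, 365]);
translate([699, 191, 0]) cube([29, 19, 365]);
translate([154, 191, 0]) cube([545, 19, 29]);
translate([154, 191, 336]) cube([545, 19, 29]);


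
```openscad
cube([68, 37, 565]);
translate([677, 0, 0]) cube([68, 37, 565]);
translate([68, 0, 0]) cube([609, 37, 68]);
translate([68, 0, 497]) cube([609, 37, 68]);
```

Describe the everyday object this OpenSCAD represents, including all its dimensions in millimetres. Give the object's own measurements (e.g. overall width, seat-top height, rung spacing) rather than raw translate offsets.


A rectangular picture frame lying in the x–z plane (depth along y). The opening is 609 mm wide (x) by 429 mm tall (z), surrounded by a border 68 mm wide on all four sides. The frame is 37 mm deep and is made of two full-height vertical stiles with two horizontal rails fitted between them.


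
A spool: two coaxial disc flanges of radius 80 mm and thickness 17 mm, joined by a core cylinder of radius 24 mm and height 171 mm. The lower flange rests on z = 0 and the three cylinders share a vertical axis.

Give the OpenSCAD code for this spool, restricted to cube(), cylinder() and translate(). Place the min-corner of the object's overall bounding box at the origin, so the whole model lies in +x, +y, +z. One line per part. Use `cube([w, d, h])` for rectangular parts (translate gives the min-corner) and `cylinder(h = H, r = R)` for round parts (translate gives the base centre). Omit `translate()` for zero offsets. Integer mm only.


translate([80, 80, 0]) cylinder(h = 17, r = 80);
translate([80, 80, 17]) cylinder(h = 171, r = 24);
translate([80, 80, 188]) cylinder(h = 17, r = 80);


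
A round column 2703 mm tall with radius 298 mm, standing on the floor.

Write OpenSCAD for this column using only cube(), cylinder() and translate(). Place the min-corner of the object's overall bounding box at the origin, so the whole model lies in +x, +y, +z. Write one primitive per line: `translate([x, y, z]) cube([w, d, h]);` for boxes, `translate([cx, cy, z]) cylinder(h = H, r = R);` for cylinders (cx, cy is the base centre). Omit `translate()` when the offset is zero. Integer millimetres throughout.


translate([298, 298, 0]) cylinder(h = 2703, r = 298);


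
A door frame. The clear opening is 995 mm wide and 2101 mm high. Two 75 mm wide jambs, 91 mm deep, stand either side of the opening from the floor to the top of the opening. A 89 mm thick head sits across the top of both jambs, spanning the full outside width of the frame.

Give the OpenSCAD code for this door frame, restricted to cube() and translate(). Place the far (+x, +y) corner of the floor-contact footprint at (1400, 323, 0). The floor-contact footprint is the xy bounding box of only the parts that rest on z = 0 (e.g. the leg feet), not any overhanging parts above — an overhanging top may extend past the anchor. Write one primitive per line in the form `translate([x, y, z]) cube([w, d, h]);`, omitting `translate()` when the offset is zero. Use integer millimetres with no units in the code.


translate([255, 232, 0]) cube([75, 91, 2101]);
translate([1325, 232, 0]) cube([75, 91, 2101]);
translate([255, 232, 2101]) cube([1145, 91, 89]);


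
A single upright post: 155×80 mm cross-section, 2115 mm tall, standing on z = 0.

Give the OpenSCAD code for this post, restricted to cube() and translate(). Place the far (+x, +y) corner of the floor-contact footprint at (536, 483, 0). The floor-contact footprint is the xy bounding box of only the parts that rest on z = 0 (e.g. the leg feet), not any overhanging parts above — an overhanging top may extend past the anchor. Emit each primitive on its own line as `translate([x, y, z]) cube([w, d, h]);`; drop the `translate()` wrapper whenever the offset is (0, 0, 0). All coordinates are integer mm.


translate([381, 403, 0]) cube([155, 80, 2115]);


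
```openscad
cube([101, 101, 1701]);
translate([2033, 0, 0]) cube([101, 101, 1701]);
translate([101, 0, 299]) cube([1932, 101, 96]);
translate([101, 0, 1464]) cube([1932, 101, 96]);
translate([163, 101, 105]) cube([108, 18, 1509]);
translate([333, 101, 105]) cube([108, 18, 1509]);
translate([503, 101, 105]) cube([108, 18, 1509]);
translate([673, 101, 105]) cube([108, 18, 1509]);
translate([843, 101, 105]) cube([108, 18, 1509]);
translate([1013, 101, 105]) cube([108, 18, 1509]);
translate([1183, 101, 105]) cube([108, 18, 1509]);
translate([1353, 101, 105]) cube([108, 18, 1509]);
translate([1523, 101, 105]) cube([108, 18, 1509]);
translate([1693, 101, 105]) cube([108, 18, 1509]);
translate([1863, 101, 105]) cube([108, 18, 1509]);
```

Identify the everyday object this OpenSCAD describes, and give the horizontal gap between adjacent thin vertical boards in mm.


A fence section. The picket gap is 62 mm.

Two posts, two rails, 11 pickets — a fence section. Span 1932 mm holds 11 pickets of 108 mm with 12 equal gaps: ⌊(1932 − 11·108) / 12⌋ = 62 mm.


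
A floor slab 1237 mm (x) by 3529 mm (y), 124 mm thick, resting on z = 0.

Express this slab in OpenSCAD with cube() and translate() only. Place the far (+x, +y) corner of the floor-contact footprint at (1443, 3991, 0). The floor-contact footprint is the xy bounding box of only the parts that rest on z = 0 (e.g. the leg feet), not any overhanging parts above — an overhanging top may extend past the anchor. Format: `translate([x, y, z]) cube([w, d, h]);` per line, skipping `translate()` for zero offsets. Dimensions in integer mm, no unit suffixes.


translate([206, 462, 0]) cube([1237, 3529, 124]);


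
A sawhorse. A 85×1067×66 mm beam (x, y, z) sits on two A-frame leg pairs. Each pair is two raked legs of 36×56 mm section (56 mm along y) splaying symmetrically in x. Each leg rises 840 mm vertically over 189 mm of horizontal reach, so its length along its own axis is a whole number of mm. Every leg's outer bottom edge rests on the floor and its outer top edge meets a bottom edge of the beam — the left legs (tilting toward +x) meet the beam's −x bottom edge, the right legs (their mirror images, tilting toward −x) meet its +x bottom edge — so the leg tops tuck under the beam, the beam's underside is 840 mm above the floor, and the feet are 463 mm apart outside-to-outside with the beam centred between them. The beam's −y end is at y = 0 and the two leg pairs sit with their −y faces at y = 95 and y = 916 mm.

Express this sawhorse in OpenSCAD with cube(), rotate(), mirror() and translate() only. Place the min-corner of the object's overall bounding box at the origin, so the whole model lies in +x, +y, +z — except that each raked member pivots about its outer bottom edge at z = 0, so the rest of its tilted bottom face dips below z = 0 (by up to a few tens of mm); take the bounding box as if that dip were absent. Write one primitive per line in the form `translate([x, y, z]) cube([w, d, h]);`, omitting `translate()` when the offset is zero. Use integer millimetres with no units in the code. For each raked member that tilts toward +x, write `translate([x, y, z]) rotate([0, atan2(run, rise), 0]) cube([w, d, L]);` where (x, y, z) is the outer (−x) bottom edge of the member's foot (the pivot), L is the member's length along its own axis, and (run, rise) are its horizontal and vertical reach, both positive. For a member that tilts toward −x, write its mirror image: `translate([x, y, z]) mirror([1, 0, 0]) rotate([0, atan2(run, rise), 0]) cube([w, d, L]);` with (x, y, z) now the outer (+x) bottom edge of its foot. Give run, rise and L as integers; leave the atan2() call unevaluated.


// leg length = √(189² + 840²) = 861
// right-leg outer foot x = 2·189 + 85 = 463
// beam min-corner = (189, 0, 840)
translate([189, 0, 840]) cube([85, 1067, 66]);
translate([0, 95, 0]) rotate([0, atan2(189, 840), 0]) cube([36, 56, 861]);
translate([463, 95, 0]) mirror([1, 0, 0]) rotate([0, atan2(189, 840), 0]) cube([36, 56, 861]);
translate([0, 916, 0]) rotate([0, atan2(189, 840), 0]) cube([36, 56, 861]);
translate([463, 916, 0]) mirror([1, 0, 0]) rotate([0, atan2(189, 840), 0]) cube([36, 56, 861]);


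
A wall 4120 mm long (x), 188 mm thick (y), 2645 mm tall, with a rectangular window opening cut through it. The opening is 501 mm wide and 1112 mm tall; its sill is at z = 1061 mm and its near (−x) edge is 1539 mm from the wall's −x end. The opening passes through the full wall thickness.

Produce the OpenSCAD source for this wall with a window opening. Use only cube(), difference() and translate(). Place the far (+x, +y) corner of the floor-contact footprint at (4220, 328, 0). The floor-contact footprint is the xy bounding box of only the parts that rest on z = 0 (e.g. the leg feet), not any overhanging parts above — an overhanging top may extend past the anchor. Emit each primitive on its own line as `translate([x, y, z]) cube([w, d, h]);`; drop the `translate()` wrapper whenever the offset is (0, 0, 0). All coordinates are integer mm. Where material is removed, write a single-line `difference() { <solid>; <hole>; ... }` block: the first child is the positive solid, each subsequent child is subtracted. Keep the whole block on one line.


difference() { translate([100, 140, 0]) cube([4120, 188, 2645]); translate([1639, 140, 1061]) cube([501, 188, 1112]); }


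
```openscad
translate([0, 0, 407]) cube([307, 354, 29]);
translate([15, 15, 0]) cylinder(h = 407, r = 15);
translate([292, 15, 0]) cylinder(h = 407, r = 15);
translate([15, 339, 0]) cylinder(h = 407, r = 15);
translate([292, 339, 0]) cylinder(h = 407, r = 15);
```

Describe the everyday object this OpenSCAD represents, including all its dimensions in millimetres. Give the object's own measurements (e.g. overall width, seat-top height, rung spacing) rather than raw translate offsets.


A four-legged stool. The seat is a 307×354×29 mm slab whose top surface is at z = 436 mm; four round legs, each 30 mm in diameter, run from the floor (z = 0) to the underside of the seat, each leg's axis is inset half a diameter from the nearest pair of seat edges (so the leg's bounding box is flush with the corner).


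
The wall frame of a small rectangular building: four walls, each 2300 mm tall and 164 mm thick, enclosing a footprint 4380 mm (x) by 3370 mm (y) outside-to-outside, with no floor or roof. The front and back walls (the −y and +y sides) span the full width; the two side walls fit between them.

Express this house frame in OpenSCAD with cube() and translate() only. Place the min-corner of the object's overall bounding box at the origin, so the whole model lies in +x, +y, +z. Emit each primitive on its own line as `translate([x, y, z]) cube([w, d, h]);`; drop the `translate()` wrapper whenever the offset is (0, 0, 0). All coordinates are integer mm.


cube([4380, 164, 2300]);
translate([0, 3206, 0]) cube([4380, 164, 2300]);
translate([0, 164, 0]) cube([164, 3042, 2300]);
translate([4216, 164, 0]) cube([164, 3042, 2300]);


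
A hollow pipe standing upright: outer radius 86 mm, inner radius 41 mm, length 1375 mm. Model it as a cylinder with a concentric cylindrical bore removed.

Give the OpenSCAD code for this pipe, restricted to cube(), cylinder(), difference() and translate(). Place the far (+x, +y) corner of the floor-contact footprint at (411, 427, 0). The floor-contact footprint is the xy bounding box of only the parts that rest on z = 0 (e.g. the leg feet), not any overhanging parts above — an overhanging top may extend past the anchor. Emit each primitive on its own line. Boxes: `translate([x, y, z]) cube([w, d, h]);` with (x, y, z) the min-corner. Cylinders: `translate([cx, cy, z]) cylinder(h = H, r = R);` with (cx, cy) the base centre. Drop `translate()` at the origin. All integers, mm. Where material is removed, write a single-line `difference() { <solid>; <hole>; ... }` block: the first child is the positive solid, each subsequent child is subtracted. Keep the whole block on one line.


difference() { translate([325, 341, 0]) cylinder(h = 1375, r = 86); translate([325, 341, 0]) cylinder(h = 1375, r = 41); }


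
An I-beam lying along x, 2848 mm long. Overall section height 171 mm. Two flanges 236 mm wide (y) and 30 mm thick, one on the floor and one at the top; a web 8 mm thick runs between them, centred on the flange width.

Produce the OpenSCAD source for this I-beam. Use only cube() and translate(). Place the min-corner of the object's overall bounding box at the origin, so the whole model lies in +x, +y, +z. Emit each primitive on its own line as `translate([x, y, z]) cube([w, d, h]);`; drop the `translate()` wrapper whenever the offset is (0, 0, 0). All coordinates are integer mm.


cube([2848, 236, 30]);
translate([0, 114, 30]) cube([2848, 8, 111]);
translate([0, 0, 141]) cube([2848, 236, 30]);


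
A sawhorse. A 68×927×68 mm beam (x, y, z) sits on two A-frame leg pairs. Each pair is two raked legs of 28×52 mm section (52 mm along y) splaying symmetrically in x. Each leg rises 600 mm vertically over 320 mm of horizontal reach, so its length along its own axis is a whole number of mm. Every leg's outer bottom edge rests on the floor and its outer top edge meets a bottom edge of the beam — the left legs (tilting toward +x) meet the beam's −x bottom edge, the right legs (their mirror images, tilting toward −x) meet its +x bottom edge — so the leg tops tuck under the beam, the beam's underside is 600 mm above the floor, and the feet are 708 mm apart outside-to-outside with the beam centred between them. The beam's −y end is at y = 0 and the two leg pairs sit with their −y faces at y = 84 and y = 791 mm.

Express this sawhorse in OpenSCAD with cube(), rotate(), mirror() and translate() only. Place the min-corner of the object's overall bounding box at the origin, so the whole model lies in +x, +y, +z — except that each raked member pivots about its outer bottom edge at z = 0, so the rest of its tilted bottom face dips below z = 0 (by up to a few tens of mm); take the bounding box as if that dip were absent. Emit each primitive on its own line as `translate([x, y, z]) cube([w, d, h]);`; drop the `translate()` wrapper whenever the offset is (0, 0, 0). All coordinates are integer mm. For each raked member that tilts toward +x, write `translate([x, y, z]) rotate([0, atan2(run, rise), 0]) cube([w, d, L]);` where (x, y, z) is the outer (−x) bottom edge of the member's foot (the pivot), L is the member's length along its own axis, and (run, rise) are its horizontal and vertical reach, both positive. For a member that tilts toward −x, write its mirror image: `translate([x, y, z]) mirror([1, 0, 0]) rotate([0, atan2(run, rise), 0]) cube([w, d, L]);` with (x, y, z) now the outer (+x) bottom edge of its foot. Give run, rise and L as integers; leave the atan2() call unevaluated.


translate([320, 0, 600]) cube([68, 927, 68]);
translate([0, 84, 0]) rotate([0, atan2(320, 600), 0]) cube([28, 52, 680]);
translate([708, 84, 0]) mirror([1, 0, 0]) rotate([0, atan2(320, 600), 0]) cube([28, 52, 680]);
translate([0, 791, 0]) rotate([0, atan2(320, 600), 0]) cube([28, 52, 680]);
translate([708, 791, 0]) mirror([1, 0, 0]) rotate([0, atan2(320, 600), 0]) cube([28, 52, 680]);


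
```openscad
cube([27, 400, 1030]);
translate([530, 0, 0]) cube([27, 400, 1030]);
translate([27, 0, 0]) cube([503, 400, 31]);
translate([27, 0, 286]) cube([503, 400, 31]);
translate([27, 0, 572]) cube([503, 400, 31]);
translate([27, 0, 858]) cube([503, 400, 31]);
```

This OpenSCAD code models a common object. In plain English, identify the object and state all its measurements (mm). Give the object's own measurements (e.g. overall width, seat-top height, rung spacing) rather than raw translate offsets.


An open bookshelf. Two side panels, each 27 mm thick, 400 mm deep and 1030 mm tall, stand 557 mm apart (outside-to-outside). Between them sit 4 shelves, each 31 mm thick and 400 mm deep, spanning the full gap between the sides. The bottom shelf rests on the floor (its underside at z = 0) and the clear gap between one shelf's top and the next shelf's underside is 255 mm.
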